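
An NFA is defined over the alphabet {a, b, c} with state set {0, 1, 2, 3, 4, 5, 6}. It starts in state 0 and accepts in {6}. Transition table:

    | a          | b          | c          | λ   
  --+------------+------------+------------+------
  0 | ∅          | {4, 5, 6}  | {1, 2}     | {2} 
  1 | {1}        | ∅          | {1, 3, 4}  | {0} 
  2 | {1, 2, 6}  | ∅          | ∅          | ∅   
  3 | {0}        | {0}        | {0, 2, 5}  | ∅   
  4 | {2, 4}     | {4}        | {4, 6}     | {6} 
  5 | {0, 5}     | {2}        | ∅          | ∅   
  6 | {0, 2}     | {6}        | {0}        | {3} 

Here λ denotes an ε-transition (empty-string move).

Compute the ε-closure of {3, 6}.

{3, 6}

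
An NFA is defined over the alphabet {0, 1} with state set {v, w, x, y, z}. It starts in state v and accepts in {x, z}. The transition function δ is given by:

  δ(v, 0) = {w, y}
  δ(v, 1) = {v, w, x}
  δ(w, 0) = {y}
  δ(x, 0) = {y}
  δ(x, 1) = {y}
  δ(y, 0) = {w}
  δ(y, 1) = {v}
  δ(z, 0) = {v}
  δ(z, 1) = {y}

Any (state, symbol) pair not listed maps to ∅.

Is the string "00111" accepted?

Start in {v}.
Read '0': v→{w, y}; now {w, y}.
Read '0': w→{y}, y→{w}; now {w, y}.
Read '1': w→∅, y→{v}; now {v}.
Read '1': v→{v, w, x}; now {v, w, x}.
Read '1': v→{v, w, x}, w→∅, x→{y}; now {v, w, x, y}.
The final set {v, w, x, y} contains the accepting state x.

Yes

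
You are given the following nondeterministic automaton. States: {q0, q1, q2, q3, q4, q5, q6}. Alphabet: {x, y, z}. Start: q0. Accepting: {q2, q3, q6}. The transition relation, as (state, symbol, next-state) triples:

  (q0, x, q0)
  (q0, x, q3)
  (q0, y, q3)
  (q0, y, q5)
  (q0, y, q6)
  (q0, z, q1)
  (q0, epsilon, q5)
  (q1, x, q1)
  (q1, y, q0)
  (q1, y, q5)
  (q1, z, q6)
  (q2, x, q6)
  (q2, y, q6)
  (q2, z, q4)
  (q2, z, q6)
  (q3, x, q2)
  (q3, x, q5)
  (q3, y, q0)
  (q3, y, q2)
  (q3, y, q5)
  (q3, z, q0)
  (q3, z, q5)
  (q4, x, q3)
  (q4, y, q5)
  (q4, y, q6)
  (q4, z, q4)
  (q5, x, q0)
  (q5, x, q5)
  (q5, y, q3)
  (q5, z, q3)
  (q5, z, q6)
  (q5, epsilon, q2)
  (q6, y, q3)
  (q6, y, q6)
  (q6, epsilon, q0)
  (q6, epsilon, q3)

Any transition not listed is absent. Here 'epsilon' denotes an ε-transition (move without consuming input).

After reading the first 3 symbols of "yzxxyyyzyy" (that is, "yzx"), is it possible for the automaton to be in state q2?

Yes

Start: ε-closure({q0}) = {q0, q2, q5}.
Read 'y': {q0, q2, q5} → {q0, q2, q3, q5, q6}.
Read 'z': {q0, q2, q3, q5, q6} → {q0, q1, q2, q3, q4, q5, q6}.
Read 'x': {q0, q1, q2, q3, q4, q5, q6} → {q0, q1, q2, q3, q5, q6}.
State q2 is in {q0, q1, q2, q3, q5, q6}.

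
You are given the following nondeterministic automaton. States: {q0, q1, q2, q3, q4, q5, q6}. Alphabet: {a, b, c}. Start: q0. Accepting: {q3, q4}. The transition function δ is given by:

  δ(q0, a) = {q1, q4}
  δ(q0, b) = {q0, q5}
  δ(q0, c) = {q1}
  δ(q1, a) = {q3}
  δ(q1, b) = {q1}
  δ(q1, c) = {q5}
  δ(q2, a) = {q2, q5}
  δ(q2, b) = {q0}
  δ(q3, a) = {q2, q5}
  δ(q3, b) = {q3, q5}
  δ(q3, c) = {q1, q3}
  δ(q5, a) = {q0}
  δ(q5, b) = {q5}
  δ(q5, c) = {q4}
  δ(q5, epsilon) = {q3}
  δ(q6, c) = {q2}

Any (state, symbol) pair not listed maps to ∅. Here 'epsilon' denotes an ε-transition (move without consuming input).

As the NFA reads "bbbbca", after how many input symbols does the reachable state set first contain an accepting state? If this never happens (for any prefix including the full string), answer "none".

1

Start in {q0}.
Read 'b': q0→{q0, q5}; union {q0, q5}; ε-closure = {q0, q3, q5}.
None of the earlier sets intersect F, but {q0, q3, q5} does.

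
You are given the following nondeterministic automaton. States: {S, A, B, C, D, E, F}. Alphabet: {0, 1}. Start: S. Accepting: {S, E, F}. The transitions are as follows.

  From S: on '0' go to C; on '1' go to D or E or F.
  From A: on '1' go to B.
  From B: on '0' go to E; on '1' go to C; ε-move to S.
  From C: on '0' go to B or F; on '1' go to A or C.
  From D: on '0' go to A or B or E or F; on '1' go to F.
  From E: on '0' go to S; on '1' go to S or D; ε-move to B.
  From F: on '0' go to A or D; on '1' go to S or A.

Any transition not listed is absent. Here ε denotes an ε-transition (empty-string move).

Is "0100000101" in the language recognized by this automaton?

Start in {S}.
Read '0': S→{C}; now {C}.
Read '1': C→{A, C}; now {A, C}.
Read '0': A→∅, C→{B, F}; union {B, F}; ε-closure = {S, B, F}.
Read '0': S→{C}, B→{E}, F→{A, D}; union {A, C, D, E}; ε-closure = {S, A, B, C, D, E}.
Read '0': S→{C}, A→∅, B→{E}, C→{B, F}, D→{A, B, E, F}, E→{S}; now {S, A, B, C, E, F}.
Read '0': S→{C}, A→∅, B→{E}, C→{B, F}, E→{S}, F→{A, D}; now {S, A, B, C, D, E, F}.
Read '0': S→{C}, A→∅, B→{E}, C→{B, F}, D→{A, B, E, F}, E→{S}, F→{A, D}; now {S, A, B, C, D, E, F}.
Read '1': S→{D, E, F}, A→{B}, B→{C}, C→{A, C}, D→{F}, E→{S, D}, F→{S, A}; now {S, A, B, C, D, E, F}.
Read '0': S→{C}, A→∅, B→{E}, C→{B, F}, D→{A, B, E, F}, E→{S}, F→{A, D}; now {S, A, B, C, D, E, F}.
Read '1': S→{D, E, F}, A→{B}, B→{C}, C→{A, C}, D→{F}, E→{S, D}, F→{S, A}; now {S, A, B, C, D, E, F}.
The final set {S, A, B, C, D, E, F} contains the accepting states S, E, F.

Yes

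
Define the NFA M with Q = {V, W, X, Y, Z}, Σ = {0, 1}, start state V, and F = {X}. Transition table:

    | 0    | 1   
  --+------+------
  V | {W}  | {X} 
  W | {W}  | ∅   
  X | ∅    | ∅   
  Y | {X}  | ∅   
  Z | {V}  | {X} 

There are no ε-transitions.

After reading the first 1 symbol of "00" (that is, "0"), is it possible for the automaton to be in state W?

Start in {V}.
Read '0': {V} → {W}.
State W is in {W}.

Yes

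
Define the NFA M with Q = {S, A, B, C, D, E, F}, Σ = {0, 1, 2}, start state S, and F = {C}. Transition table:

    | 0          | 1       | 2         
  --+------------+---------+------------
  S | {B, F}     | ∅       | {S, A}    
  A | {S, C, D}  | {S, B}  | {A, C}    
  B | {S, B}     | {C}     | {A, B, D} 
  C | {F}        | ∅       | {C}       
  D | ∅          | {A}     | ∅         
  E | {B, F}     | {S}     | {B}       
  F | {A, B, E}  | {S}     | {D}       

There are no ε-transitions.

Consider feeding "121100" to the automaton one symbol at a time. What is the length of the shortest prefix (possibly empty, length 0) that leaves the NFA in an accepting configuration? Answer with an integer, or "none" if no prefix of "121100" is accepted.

Start in {S}.
Read '1': {S} → ∅.
The set is empty and remains empty for the remaining 5 symbols.
No reachable set along the way intersects F.

none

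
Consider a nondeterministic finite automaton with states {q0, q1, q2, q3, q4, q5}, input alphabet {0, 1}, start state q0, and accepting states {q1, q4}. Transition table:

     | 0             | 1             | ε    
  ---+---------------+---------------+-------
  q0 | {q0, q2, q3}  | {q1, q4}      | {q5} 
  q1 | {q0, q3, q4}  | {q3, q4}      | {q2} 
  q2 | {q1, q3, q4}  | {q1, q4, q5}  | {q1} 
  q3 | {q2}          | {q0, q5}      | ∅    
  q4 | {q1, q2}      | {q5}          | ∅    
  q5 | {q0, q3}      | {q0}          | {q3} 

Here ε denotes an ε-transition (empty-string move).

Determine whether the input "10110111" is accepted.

Yes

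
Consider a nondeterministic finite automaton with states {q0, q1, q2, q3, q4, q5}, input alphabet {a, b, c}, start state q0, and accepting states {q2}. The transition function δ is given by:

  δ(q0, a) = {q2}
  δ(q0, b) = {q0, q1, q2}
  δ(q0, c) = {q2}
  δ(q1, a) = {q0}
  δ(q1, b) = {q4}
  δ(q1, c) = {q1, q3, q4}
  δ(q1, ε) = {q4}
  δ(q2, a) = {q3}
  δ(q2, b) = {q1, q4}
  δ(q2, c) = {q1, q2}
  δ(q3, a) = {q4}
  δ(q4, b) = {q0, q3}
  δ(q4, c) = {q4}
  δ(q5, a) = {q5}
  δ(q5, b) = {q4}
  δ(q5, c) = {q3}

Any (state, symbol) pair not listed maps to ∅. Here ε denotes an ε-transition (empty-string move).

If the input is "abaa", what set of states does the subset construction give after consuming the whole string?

Start in {q0}.
Read 'a': {q0} → {q2}.
Read 'b': {q2} → {q1, q4}.
Read 'a': {q1, q4} → {q0}.
Read 'a': {q0} → {q2}.

{q2}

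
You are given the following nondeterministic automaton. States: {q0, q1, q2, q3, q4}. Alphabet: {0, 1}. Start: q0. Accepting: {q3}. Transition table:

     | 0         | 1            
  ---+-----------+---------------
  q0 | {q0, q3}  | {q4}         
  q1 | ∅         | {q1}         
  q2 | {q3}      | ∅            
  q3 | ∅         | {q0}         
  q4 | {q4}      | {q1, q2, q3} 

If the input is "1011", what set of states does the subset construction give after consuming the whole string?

{q0, q1}

Start in {q0}.
Read '1': q0→{q4}; now {q4}.
Read '0': q4→{q4}; now {q4}.
Read '1': q4→{q1, q2, q3}; now {q1, q2, q3}.
Read '1': q1→{q1}, q2→∅, q3→{q0}; now {q0, q1}.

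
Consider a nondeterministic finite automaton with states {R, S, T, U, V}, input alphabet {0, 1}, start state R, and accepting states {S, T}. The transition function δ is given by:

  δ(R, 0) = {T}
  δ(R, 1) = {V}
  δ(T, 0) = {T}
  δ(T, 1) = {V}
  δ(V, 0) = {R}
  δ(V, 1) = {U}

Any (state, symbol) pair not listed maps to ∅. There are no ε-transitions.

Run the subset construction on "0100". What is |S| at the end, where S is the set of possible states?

1

Start in {R}.
Read '0': R→{T}; now {T}.
Read '1': T→{V}; now {V}.
Read '0': V→{R}; now {R}.
Read '0': R→{T}; now {T}.
That set has 1 state.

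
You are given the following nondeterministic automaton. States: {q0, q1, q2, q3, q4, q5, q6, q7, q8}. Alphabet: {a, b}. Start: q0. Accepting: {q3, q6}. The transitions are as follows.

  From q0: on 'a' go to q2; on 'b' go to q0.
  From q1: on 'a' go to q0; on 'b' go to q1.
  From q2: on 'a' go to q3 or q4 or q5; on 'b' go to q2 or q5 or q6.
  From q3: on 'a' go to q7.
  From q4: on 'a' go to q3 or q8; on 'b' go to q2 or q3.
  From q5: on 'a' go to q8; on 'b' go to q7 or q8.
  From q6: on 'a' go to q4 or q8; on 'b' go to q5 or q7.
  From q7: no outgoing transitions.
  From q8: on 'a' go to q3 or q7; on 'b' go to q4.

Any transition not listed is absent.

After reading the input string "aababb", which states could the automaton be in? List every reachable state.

Start in {q0}.
Read 'a': {q0} → {q2}.
Read 'a': {q2} → {q3, q4, q5}.
Read 'b': {q3, q4, q5} → {q2, q3, q7, q8}.
Read 'a': {q2, q3, q7, q8} → {q3, q4, q5, q7}.
Read 'b': {q3, q4, q5, q7} → {q2, q3, q7, q8}.
Read 'b': {q2, q3, q7, q8} → {q2, q4, q5, q6}.

{q2, q4, q5, q6}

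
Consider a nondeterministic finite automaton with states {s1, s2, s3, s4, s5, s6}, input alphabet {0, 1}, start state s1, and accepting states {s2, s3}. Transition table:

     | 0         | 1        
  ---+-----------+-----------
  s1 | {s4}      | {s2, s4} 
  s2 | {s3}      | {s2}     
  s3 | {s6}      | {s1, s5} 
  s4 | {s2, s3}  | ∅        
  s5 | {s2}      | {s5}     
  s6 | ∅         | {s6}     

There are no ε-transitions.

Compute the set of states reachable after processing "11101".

Start in {s1}.
Read '1': {s1} → {s2, s4}.
Read '1': {s2, s4} → {s2}.
Read '1': {s2} → {s2}.
Read '0': {s2} → {s3}.
Read '1': {s3} → {s1, s5}.

{s1, s5}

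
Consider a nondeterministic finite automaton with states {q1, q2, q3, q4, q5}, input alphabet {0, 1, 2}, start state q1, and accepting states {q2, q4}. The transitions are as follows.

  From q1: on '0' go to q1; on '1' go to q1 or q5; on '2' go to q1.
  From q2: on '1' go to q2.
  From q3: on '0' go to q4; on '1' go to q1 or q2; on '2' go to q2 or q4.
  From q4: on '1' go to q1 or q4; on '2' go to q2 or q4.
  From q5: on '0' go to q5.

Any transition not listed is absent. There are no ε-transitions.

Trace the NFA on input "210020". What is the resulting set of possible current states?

{q1}

Start in {q1}.
Read '2': {q1} → {q1}.
Read '1': {q1} → {q1, q5}.
Read '0': {q1, q5} → {q1, q5}.
Read '0': {q1, q5} → {q1, q5}.
Read '2': {q1, q5} → {q1}.
Read '0': {q1} → {q1}.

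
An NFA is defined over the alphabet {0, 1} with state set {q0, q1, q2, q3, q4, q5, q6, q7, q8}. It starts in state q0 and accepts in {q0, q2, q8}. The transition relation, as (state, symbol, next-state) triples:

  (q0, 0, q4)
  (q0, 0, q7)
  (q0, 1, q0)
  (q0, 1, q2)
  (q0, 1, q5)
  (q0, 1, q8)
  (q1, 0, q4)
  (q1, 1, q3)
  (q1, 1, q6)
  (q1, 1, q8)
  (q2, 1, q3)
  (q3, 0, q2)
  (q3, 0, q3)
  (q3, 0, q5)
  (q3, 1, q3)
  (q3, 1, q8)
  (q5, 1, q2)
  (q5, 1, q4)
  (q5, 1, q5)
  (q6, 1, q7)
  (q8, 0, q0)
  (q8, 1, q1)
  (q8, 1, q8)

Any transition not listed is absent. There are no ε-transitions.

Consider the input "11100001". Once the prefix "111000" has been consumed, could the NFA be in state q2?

Start in {q0}.
Read '1': q0→{q0, q2, q5, q8}; now {q0, q2, q5, q8}.
Read '1': q0→{q0, q2, q5, q8}, q2→{q3}, q5→{q2, q4, q5}, q8→{q1, q8}; now {q0, q1, q2, q3, q4, q5, q8}.
Read '1': q0→{q0, q2, q5, q8}, q1→{q3, q6, q8}, q2→{q3}, q3→{q3, q8}, q4→∅, q5→{q2, q4, q5}, q8→{q1, q8}; now {q0, q1, q2, q3, q4, q5, q6, q8}.
Read '0': q0→{q4, q7}, q1→{q4}, q2→∅, q3→{q2, q3, q5}, q4→∅, q5→∅, q6→∅, q8→{q0}; now {q0, q2, q3, q4, q5, q7}.
Read '0': q0→{q4, q7}, q2→∅, q3→{q2, q3, q5}, q4→∅, q5→∅, q7→∅; now {q2, q3, q4, q5, q7}.
Read '0': q2→∅, q3→{q2, q3, q5}, q4→∅, q5→∅, q7→∅; now {q2, q3, q5}.
State q2 is in {q2, q3, q5}.

Yes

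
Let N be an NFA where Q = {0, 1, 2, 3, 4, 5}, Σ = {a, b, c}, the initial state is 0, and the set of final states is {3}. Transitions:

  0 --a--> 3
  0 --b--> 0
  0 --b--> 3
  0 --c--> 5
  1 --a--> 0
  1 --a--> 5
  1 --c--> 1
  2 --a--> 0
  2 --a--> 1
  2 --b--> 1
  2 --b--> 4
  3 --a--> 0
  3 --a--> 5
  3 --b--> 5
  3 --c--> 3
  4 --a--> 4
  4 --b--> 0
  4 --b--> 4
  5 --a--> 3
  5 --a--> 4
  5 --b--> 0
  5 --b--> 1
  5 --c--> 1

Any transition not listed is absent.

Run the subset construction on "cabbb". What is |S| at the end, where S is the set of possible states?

Start in {0}.
Read 'c': 0→{5}; now {5}.
Read 'a': 5→{3, 4}; now {3, 4}.
Read 'b': 3→{5}, 4→{0, 4}; now {0, 4, 5}.
Read 'b': 0→{0, 3}, 4→{0, 4}, 5→{0, 1}; now {0, 1, 3, 4}.
Read 'b': 0→{0, 3}, 1→∅, 3→{5}, 4→{0, 4}; now {0, 3, 4, 5}.
That set has 4 states.

4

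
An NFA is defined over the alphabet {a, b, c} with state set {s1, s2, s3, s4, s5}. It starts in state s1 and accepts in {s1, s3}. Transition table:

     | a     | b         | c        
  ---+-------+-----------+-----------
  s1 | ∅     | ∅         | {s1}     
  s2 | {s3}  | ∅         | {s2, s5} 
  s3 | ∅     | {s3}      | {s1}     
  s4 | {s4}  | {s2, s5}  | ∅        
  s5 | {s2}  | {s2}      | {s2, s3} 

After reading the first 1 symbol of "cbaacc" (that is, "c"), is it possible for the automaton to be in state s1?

Yes

Start in {s1}.
Read 'c': {s1} → {s1}.
State s1 is in {s1}.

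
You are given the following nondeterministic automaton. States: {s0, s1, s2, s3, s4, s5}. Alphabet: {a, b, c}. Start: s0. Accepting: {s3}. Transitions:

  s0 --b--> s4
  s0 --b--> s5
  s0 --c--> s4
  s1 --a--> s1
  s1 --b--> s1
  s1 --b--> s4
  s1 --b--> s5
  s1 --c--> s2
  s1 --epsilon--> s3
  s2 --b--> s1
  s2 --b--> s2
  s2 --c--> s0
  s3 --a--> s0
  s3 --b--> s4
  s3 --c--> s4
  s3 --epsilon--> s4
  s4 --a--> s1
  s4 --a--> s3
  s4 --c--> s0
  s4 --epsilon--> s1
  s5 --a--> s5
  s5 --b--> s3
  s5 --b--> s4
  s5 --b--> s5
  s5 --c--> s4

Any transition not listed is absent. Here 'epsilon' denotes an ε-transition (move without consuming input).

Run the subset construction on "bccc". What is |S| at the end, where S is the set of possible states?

Start in {s0}.
Read 'b': s0→{s4, s5}; union {s4, s5}; ε-closure = {s1, s3, s4, s5}.
Read 'c': s1→{s2}, s3→{s4}, s4→{s0}, s5→{s4}; union {s0, s2, s4}; ε-closure = {s0, s1, s2, s3, s4}.
Read 'c': s0→{s4}, s1→{s2}, s2→{s0}, s3→{s4}, s4→{s0}; union {s0, s2, s4}; ε-closure = {s0, s1, s2, s3, s4}.
Read 'c': s0→{s4}, s1→{s2}, s2→{s0}, s3→{s4}, s4→{s0}; union {s0, s2, s4}; ε-closure = {s0, s1, s2, s3, s4}.
That set has 5 states.

5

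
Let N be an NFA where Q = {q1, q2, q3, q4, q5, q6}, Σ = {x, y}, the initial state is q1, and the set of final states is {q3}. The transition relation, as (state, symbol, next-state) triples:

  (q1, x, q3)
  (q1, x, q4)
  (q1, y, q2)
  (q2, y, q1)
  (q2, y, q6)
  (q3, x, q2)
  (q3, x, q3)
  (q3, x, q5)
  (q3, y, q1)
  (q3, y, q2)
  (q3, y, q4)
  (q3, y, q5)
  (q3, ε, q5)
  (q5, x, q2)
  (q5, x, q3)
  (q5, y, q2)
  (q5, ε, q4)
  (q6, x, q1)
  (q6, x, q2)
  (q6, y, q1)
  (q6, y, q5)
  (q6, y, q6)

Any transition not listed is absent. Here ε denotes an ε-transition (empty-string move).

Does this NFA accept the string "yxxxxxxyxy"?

No

Start in {q1}.
Read 'y': q1→{q2}; now {q2}.
Read 'x': q2→∅; now ∅.
The set is empty and remains empty for the remaining 8 symbols.
The final set ∅ contains no accepting state.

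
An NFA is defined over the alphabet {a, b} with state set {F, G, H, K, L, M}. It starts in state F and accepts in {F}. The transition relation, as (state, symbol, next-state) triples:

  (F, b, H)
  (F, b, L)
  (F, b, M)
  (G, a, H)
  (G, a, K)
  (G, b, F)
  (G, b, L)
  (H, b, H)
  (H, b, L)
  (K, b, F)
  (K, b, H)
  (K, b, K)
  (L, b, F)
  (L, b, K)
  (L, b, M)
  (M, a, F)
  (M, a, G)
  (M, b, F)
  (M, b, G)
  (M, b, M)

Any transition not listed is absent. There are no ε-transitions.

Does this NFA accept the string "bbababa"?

Yes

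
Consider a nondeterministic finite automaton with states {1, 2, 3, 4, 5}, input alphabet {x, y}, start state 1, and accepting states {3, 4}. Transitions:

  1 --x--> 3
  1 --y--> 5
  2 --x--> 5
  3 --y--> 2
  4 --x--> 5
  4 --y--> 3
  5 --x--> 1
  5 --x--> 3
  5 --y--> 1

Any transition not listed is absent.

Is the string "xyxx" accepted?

Yes

Start in {1}.
Read 'x': 1→{3}; now {3}.
Read 'y': 3→{2}; now {2}.
Read 'x': 2→{5}; now {5}.
Read 'x': 5→{1, 3}; now {1, 3}.
The final set {1, 3} contains the accepting state 3.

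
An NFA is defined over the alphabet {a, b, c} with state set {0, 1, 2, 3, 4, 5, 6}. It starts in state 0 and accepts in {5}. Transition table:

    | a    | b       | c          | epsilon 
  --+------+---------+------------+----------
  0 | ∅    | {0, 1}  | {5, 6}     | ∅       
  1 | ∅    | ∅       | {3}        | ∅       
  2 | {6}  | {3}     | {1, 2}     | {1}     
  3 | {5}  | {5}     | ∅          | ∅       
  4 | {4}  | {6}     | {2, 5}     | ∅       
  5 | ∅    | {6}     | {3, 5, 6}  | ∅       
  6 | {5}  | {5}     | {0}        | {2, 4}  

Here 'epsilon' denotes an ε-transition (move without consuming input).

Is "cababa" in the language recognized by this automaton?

Yes

Start in {0}.
Read 'c': 0→{5, 6}; union {5, 6}; ε-closure = {1, 2, 4, 5, 6}.
Read 'a': 1→∅, 2→{6}, 4→{4}, 5→∅, 6→{5}; union {4, 5, 6}; ε-closure = {1, 2, 4, 5, 6}.
Read 'b': 1→∅, 2→{3}, 4→{6}, 5→{6}, 6→{5}; union {3, 5, 6}; ε-closure = {1, 2, 3, 4, 5, 6}.
Read 'a': 1→∅, 2→{6}, 3→{5}, 4→{4}, 5→∅, 6→{5}; union {4, 5, 6}; ε-closure = {1, 2, 4, 5, 6}.
Read 'b': 1→∅, 2→{3}, 4→{6}, 5→{6}, 6→{5}; union {3, 5, 6}; ε-closure = {1, 2, 3, 4, 5, 6}.
Read 'a': 1→∅, 2→{6}, 3→{5}, 4→{4}, 5→∅, 6→{5}; union {4, 5, 6}; ε-closure = {1, 2, 4, 5, 6}.
The final set {1, 2, 4, 5, 6} contains the accepting state 5.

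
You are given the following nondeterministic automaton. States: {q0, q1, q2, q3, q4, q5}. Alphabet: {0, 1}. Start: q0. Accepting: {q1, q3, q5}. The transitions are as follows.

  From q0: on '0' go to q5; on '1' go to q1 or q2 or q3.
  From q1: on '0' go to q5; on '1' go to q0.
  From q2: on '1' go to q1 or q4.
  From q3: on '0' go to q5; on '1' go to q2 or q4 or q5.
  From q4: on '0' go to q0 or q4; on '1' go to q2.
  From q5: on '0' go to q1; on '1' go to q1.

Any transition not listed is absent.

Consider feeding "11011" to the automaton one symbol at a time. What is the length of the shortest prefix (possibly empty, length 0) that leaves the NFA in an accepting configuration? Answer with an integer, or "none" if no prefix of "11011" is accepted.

1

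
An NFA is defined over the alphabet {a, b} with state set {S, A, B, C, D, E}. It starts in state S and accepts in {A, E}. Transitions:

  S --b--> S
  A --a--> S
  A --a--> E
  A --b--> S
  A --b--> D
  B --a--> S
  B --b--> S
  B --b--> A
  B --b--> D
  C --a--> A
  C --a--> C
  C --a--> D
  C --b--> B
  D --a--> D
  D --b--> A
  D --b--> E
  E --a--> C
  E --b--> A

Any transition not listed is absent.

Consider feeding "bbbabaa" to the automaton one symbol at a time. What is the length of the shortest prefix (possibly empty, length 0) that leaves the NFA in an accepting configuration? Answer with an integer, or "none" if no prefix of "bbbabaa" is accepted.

none

Start in {S}.
Read 'b': S→{S}; now {S}.
Read 'b': S→{S}; now {S}.
Read 'b': S→{S}; now {S}.
Read 'a': S→∅; now ∅.
The set is empty and remains empty for the remaining 3 symbols.
No reachable set along the way intersects F.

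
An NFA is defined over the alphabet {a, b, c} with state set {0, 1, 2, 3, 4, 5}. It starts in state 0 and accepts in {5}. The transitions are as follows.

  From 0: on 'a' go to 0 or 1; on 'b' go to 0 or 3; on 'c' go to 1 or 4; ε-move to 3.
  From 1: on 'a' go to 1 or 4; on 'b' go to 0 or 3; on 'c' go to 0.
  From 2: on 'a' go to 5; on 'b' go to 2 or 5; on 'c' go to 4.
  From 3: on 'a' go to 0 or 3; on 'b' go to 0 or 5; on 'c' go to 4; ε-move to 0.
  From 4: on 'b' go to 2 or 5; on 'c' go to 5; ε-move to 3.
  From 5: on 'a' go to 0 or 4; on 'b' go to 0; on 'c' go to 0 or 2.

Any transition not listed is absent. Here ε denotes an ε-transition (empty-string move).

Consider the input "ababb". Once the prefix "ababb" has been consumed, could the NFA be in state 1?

Start: ε-closure({0}) = {0, 3}.
Read 'a': 0→{0, 1}, 3→{0, 3}; now {0, 1, 3}.
Read 'b': 0→{0, 3}, 1→{0, 3}, 3→{0, 5}; now {0, 3, 5}.
Read 'a': 0→{0, 1}, 3→{0, 3}, 5→{0, 4}; now {0, 1, 3, 4}.
Read 'b': 0→{0, 3}, 1→{0, 3}, 3→{0, 5}, 4→{2, 5}; now {0, 2, 3, 5}.
Read 'b': 0→{0, 3}, 2→{2, 5}, 3→{0, 5}, 5→{0}; now {0, 2, 3, 5}.
State 1 is not in {0, 2, 3, 5}.

No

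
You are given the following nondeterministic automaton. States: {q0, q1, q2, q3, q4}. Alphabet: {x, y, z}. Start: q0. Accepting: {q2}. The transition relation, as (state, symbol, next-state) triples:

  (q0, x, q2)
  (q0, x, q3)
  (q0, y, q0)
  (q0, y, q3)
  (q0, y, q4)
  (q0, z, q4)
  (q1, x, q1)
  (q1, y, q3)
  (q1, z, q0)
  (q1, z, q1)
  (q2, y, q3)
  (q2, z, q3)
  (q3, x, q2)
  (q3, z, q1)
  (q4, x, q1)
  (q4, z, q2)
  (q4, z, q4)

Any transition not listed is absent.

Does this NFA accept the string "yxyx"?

Yes

Start in {q0}.
Read 'y': q0→{q0, q3, q4}; now {q0, q3, q4}.
Read 'x': q0→{q2, q3}, q3→{q2}, q4→{q1}; now {q1, q2, q3}.
Read 'y': q1→{q3}, q2→{q3}, q3→∅; now {q3}.
Read 'x': q3→{q2}; now {q2}.
The final set {q2} contains the accepting state q2.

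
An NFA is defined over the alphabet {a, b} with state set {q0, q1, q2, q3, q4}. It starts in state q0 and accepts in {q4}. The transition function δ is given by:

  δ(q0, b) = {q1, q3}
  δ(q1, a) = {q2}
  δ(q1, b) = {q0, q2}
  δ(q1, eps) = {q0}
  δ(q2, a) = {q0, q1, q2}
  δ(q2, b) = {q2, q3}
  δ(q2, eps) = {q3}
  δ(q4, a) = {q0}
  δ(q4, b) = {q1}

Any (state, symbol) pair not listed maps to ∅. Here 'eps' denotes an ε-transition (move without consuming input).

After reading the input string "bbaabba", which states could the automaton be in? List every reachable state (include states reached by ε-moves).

{q0, q1, q2, q3}

Start in {q0}.
Read 'b': {q0} → {q0, q1, q3}.
Read 'b': {q0, q1, q3} → {q0, q1, q2, q3}.
Read 'a': {q0, q1, q2, q3} → {q0, q1, q2, q3}.
Read 'a': {q0, q1, q2, q3} → {q0, q1, q2, q3}.
Read 'b': {q0, q1, q2, q3} → {q0, q1, q2, q3}.
Read 'b': {q0, q1, q2, q3} → {q0, q1, q2, q3}.
Read 'a': {q0, q1, q2, q3} → {q0, q1, q2, q3}.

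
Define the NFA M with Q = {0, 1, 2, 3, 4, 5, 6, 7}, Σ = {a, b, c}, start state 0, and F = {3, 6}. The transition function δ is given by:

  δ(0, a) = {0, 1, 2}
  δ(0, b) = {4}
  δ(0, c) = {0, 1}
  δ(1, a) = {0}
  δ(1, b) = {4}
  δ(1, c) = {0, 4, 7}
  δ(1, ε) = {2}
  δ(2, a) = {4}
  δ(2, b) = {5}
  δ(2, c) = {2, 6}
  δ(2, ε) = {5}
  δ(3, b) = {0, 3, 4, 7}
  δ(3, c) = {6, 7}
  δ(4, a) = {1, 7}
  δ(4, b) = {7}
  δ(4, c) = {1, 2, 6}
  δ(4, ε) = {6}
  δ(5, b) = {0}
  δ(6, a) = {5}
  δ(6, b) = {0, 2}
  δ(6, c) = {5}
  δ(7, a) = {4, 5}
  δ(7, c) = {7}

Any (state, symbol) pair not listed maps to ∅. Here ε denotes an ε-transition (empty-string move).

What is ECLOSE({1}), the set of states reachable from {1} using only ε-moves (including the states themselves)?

{1, 2, 5}

Begin with {1}.
ε-move 1 → 2; add 2.
ε-move 2 → 5; add 5.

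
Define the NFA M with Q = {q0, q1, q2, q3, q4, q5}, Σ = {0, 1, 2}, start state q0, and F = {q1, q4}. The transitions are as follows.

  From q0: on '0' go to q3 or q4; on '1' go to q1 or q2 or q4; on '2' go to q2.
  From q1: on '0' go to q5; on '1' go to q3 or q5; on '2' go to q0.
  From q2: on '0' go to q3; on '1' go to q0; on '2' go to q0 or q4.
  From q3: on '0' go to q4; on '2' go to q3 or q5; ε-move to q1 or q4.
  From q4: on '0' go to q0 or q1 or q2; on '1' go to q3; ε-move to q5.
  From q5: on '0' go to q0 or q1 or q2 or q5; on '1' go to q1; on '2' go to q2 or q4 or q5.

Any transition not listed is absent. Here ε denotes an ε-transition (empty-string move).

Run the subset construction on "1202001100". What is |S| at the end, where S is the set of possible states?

Start in {q0}.
Read '1': q0→{q1, q2, q4}; union {q1, q2, q4}; ε-closure = {q1, q2, q4, q5}.
Read '2': q1→{q0}, q2→{q0, q4}, q4→∅, q5→{q2, q4, q5}; now {q0, q2, q4, q5}.
Read '0': q0→{q3, q4}, q2→{q3}, q4→{q0, q1, q2}, q5→{q0, q1, q2, q5}; now {q0, q1, q2, q3, q4, q5}.
Read '2': q0→{q2}, q1→{q0}, q2→{q0, q4}, q3→{q3, q5}, q4→∅, q5→{q2, q4, q5}; union {q0, q2, q3, q4, q5}; ε-closure = {q0, q1, q2, q3, q4, q5}.
Read '0': q0→{q3, q4}, q1→{q5}, q2→{q3}, q3→{q4}, q4→{q0, q1, q2}, q5→{q0, q1, q2, q5}; now {q0, q1, q2, q3, q4, q5}.
Read '0': q0→{q3, q4}, q1→{q5}, q2→{q3}, q3→{q4}, q4→{q0, q1, q2}, q5→{q0, q1, q2, q5}; now {q0, q1, q2, q3, q4, q5}.
Read '1': q0→{q1, q2, q4}, q1→{q3, q5}, q2→{q0}, q3→∅, q4→{q3}, q5→{q1}; now {q0, q1, q2, q3, q4, q5}.
Read '1': q0→{q1, q2, q4}, q1→{q3, q5}, q2→{q0}, q3→∅, q4→{q3}, q5→{q1}; now {q0, q1, q2, q3, q4, q5}.
Read '0': q0→{q3, q4}, q1→{q5}, q2→{q3}, q3→{q4}, q4→{q0, q1, q2}, q5→{q0, q1, q2, q5}; now {q0, q1, q2, q3, q4, q5}.
Read '0': q0→{q3, q4}, q1→{q5}, q2→{q3}, q3→{q4}, q4→{q0, q1, q2}, q5→{q0, q1, q2, q5}; now {q0, q1, q2, q3, q4, q5}.
That set has 6 states.

6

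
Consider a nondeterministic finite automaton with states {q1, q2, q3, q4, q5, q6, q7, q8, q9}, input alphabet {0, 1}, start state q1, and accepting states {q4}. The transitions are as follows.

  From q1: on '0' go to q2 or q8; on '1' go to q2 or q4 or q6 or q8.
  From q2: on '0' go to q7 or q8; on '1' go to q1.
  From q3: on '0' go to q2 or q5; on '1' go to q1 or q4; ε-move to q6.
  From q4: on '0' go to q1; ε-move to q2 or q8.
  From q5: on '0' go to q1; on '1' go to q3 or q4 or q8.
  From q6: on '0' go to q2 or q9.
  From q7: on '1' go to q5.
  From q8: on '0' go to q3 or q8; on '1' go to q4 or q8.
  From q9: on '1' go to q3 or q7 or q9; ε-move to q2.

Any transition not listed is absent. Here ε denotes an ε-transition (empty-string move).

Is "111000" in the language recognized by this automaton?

Start in {q1}.
Read '1': q1→{q2, q4, q6, q8}; now {q2, q4, q6, q8}.
Read '1': q2→{q1}, q4→∅, q6→∅, q8→{q4, q8}; union {q1, q4, q8}; ε-closure = {q1, q2, q4, q8}.
Read '1': q1→{q2, q4, q6, q8}, q2→{q1}, q4→∅, q8→{q4, q8}; now {q1, q2, q4, q6, q8}.
Read '0': q1→{q2, q8}, q2→{q7, q8}, q4→{q1}, q6→{q2, q9}, q8→{q3, q8}; union {q1, q2, q3, q7, q8, q9}; ε-closure = {q1, q2, q3, q6, q7, q8, q9}.
Read '0': q1→{q2, q8}, q2→{q7, q8}, q3→{q2, q5}, q6→{q2, q9}, q7→∅, q8→{q3, q8}, q9→∅; union {q2, q3, q5, q7, q8, q9}; ε-closure = {q2, q3, q5, q6, q7, q8, q9}.
Read '0': q2→{q7, q8}, q3→{q2, q5}, q5→{q1}, q6→{q2, q9}, q7→∅, q8→{q3, q8}, q9→∅; union {q1, q2, q3, q5, q7, q8, q9}; ε-closure = {q1, q2, q3, q5, q6, q7, q8, q9}.
The final set {q1, q2, q3, q5, q6, q7, q8, q9} contains no accepting state.

No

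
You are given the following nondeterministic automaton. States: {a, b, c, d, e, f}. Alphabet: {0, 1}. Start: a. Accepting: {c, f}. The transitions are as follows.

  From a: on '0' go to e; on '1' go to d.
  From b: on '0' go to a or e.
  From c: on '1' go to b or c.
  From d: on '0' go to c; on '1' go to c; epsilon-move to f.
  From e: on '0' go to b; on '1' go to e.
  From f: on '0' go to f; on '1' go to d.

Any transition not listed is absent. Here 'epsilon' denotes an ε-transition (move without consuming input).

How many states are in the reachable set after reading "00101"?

Start in {a}.
Read '0': a→{e}; now {e}.
Read '0': e→{b}; now {b}.
Read '1': b→∅; now ∅.
The set is empty and remains empty for the remaining 2 symbols.
That set has 0 states.

0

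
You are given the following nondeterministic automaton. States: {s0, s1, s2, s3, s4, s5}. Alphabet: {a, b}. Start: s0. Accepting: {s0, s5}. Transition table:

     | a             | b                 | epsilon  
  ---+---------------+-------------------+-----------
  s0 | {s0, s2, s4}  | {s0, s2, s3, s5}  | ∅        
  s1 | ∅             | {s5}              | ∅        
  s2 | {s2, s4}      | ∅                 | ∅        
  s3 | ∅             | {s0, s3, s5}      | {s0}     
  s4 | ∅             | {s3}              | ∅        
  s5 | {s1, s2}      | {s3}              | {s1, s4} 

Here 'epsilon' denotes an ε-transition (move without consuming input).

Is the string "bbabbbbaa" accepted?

Yes

Start in {s0}.
Read 'b': {s0} → {s0, s1, s2, s3, s4, s5}.
Read 'b': {s0, s1, s2, s3, s4, s5} → {s0, s1, s2, s3, s4, s5}.
Read 'a': {s0, s1, s2, s3, s4, s5} → {s0, s1, s2, s4}.
Read 'b': {s0, s1, s2, s4} → {s0, s1, s2, s3, s4, s5}.
Read 'b': {s0, s1, s2, s3, s4, s5} → {s0, s1, s2, s3, s4, s5}.
Read 'b': {s0, s1, s2, s3, s4, s5} → {s0, s1, s2, s3, s4, s5}.
Read 'b': {s0, s1, s2, s3, s4, s5} → {s0, s1, s2, s3, s4, s5}.
Read 'a': {s0, s1, s2, s3, s4, s5} → {s0, s1, s2, s4}.
Read 'a': {s0, s1, s2, s4} → {s0, s2, s4}.
The final set {s0, s2, s4} contains the accepting state s0.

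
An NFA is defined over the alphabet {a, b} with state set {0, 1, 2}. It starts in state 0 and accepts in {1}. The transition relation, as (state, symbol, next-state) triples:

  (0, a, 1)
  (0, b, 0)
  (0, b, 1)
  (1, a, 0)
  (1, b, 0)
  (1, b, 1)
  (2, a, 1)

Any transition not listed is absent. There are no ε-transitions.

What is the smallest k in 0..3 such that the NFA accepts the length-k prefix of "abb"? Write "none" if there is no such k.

1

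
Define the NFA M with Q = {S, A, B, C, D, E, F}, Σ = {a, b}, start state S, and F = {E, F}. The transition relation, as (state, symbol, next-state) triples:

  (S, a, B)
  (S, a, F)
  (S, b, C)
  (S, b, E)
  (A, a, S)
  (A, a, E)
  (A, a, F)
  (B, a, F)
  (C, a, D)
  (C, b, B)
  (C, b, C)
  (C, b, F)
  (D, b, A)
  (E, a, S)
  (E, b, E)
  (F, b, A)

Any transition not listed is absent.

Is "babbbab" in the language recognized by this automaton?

Yes

Start in {S}.
Read 'b': {S} → {C, E}.
Read 'a': {C, E} → {S, D}.
Read 'b': {S, D} → {A, C, E}.
Read 'b': {A, C, E} → {B, C, E, F}.
Read 'b': {B, C, E, F} → {A, B, C, E, F}.
Read 'a': {A, B, C, E, F} → {S, D, E, F}.
Read 'b': {S, D, E, F} → {A, C, E}.
The final set {A, C, E} contains the accepting state E.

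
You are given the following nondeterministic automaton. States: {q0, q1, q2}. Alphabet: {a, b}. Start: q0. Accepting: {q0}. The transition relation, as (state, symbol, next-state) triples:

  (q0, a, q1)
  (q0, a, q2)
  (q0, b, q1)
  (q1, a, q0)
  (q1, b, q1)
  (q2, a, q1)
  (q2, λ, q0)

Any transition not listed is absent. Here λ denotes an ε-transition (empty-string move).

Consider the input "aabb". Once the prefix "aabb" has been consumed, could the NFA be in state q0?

No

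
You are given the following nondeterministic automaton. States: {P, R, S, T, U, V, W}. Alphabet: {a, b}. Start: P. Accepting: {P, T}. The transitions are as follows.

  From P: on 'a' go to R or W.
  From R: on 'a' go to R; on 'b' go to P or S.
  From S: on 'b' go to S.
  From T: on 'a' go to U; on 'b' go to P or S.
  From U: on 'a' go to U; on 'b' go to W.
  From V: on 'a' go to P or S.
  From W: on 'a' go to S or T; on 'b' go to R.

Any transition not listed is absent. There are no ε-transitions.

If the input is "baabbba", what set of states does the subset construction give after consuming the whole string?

∅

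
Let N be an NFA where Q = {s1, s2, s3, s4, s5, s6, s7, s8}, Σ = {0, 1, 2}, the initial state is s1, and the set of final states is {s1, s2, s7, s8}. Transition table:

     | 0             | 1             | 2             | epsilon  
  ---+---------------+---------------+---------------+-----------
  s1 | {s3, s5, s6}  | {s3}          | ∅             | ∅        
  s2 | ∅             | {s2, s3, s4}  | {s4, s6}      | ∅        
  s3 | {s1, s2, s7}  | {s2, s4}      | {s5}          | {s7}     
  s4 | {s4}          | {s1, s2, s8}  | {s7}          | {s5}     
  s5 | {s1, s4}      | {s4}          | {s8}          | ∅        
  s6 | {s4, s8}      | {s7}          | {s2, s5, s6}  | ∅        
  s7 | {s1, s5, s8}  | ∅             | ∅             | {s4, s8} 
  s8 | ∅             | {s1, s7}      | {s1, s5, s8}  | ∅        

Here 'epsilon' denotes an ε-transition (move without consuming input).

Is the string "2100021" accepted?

No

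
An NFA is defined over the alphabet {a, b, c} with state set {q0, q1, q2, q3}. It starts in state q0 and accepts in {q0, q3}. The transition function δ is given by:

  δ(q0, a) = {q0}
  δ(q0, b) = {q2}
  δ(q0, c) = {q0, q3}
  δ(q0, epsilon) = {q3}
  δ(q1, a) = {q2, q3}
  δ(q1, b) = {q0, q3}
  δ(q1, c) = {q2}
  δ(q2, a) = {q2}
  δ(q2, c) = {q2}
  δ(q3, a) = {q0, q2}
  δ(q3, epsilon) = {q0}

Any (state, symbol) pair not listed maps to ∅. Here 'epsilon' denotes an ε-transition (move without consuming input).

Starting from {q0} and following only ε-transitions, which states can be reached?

Begin with {q0}.
ε-move q0 → q3; add q3.

{q0, q3}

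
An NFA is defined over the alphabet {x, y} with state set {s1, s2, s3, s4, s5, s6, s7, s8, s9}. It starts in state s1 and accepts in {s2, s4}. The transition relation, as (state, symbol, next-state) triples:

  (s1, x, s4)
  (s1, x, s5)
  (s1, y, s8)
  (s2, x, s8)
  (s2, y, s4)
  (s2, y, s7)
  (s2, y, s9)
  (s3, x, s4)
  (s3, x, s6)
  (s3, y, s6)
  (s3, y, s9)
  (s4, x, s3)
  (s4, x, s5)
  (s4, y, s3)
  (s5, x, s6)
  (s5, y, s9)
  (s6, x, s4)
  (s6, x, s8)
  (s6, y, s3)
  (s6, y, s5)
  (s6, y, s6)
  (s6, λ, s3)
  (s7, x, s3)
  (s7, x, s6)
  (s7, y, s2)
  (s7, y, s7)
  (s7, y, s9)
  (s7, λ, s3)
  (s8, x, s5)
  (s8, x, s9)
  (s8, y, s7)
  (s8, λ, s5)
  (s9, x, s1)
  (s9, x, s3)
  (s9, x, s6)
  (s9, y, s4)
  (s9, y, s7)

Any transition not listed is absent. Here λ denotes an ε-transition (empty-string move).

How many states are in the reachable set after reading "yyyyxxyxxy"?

Start in {s1}.
Read 'y': {s1} → {s5, s8}.
Read 'y': {s5, s8} → {s3, s7, s9}.
Read 'y': {s3, s7, s9} → {s2, s3, s4, s6, s7, s9}.
Read 'y': {s2, s3, s4, s6, s7, s9} → {s2, s3, s4, s5, s6, s7, s9}.
Read 'x': {s2, s3, s4, s5, s6, s7, s9} → {s1, s3, s4, s5, s6, s8}.
Read 'x': {s1, s3, s4, s5, s6, s8} → {s3, s4, s5, s6, s8, s9}.
Read 'y': {s3, s4, s5, s6, s8, s9} → {s3, s4, s5, s6, s7, s9}.
Read 'x': {s3, s4, s5, s6, s7, s9} → {s1, s3, s4, s5, s6, s8}.
Read 'x': {s1, s3, s4, s5, s6, s8} → {s3, s4, s5, s6, s8, s9}.
Read 'y': {s3, s4, s5, s6, s8, s9} → {s3, s4, s5, s6, s7, s9}.
That set has 6 states.

6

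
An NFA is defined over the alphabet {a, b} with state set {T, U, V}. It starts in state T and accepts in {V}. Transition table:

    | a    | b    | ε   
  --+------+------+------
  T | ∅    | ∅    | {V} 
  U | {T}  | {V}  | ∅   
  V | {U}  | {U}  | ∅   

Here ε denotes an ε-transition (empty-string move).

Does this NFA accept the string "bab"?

No

Start: ε-closure({T}) = {T, V}.
Read 'b': {T, V} → {U}.
Read 'a': {U} → {T, V}.
Read 'b': {T, V} → {U}.
The final set {U} contains no accepting state.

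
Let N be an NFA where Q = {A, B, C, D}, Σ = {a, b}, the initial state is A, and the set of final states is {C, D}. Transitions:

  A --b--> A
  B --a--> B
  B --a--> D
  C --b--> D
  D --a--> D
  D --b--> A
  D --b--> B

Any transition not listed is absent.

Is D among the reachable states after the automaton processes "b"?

No

Start in {A}.
Read 'b': {A} → {A}.
State D is not in {A}.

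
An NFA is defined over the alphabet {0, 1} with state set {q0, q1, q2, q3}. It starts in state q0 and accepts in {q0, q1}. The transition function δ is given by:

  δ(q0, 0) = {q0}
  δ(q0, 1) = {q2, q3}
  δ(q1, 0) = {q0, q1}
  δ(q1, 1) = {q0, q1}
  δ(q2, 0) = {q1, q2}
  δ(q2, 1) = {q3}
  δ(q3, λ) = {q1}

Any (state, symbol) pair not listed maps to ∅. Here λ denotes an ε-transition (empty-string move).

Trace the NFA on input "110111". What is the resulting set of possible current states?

Start in {q0}.
Read '1': q0→{q2, q3}; union {q2, q3}; ε-closure = {q1, q2, q3}.
Read '1': q1→{q0, q1}, q2→{q3}, q3→∅; now {q0, q1, q3}.
Read '0': q0→{q0}, q1→{q0, q1}, q3→∅; now {q0, q1}.
Read '1': q0→{q2, q3}, q1→{q0, q1}; now {q0, q1, q2, q3}.
Read '1': q0→{q2, q3}, q1→{q0, q1}, q2→{q3}, q3→∅; now {q0, q1, q2, q3}.
Read '1': q0→{q2, q3}, q1→{q0, q1}, q2→{q3}, q3→∅; now {q0, q1, q2, q3}.

{q0, q1, q2, q3}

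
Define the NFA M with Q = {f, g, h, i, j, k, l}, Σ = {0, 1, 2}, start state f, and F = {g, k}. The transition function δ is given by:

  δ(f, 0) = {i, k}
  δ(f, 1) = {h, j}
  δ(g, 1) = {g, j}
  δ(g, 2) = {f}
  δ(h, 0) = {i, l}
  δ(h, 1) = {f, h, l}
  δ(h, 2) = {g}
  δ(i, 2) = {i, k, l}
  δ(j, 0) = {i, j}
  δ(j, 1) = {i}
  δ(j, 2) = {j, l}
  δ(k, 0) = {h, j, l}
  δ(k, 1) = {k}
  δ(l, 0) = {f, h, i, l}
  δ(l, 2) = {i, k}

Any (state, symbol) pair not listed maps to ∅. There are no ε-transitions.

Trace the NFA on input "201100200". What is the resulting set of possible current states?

∅

Start in {f}.
Read '2': {f} → ∅.
The set is empty and remains empty for the remaining 8 symbols.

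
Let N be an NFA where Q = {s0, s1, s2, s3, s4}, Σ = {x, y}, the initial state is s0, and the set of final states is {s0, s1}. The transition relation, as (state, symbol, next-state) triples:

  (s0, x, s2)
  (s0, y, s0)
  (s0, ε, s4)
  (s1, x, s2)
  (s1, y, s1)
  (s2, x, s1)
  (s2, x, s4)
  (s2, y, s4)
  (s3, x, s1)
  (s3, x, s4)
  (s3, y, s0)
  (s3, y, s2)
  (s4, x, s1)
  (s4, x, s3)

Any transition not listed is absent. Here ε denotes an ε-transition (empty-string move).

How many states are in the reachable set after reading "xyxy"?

4

Start: ε-closure({s0}) = {s0, s4}.
Read 'x': {s0, s4} → {s1, s2, s3}.
Read 'y': {s1, s2, s3} → {s0, s1, s2, s4}.
Read 'x': {s0, s1, s2, s4} → {s1, s2, s3, s4}.
Read 'y': {s1, s2, s3, s4} → {s0, s1, s2, s4}.
That set has 4 states.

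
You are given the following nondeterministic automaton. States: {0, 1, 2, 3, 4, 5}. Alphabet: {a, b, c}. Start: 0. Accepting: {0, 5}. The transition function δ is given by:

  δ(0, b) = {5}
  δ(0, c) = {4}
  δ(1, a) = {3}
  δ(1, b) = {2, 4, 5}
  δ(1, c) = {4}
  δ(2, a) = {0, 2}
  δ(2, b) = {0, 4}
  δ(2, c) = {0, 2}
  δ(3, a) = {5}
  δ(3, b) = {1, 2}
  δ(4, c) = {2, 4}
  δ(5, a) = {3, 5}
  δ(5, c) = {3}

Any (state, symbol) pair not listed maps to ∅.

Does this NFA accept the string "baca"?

Start in {0}.
Read 'b': 0→{5}; now {5}.
Read 'a': 5→{3, 5}; now {3, 5}.
Read 'c': 3→∅, 5→{3}; now {3}.
Read 'a': 3→{5}; now {5}.
The final set {5} contains the accepting state 5.

Yes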